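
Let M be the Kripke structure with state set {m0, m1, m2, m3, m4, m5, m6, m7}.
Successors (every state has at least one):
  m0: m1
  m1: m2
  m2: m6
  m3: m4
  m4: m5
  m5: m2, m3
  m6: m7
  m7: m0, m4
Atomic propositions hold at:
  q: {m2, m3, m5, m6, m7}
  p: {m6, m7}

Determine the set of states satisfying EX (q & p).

{m2, m6}

Sat(q & p) = {m6, m7}
Sat(EX (q & p)) = {s : some successor in {m6, m7}} = {m2, m6}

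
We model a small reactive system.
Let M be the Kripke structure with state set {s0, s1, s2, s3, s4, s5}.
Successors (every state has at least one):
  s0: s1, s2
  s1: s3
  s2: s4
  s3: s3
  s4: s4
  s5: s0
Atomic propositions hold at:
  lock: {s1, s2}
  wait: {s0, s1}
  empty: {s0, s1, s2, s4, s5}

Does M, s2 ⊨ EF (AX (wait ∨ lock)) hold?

Sat(wait ∨ lock) = {s0, s1, s2}
Sat(AX (wait ∨ lock)) = {s : every successor in {s0, s1, s2}} = {s0, s5}
EF (AX (wait ∨ lock)): least fixpoint, start Z0 = {s0, s5}, add states with some successor in Z. Already a fixed point.
Sat(EF (AX (wait ∨ lock))) = {s0, s5}
s2 ∉ Sat(EF (AX (wait ∨ lock))) = {s0, s5}, so the formula does not hold at s2.

No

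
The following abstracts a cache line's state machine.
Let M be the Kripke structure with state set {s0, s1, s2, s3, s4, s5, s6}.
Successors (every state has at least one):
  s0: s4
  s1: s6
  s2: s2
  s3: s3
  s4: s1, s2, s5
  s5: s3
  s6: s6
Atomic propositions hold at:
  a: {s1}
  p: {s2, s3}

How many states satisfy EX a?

1

Sat(EX a) = {s : some successor in {s1}} = {s4}
|Sat(EX a)| = |{s4}| = 1.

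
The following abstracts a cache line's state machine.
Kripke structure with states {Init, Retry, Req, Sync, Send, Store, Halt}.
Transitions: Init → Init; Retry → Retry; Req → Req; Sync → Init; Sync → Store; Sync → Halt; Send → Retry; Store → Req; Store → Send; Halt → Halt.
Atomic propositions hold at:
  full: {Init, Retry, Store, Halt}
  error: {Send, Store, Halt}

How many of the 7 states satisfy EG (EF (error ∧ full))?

Sat(error ∧ full) = {Store, Halt}
EF (error ∧ full): least fixpoint, start Z0 = {Store, Halt}, add states with some successor in Z. Z1 = {Sync, Store, Halt}; fixed.
Sat(EF (error ∧ full)) = {Sync, Store, Halt}
EG (EF (error ∧ full)): greatest fixpoint, start Z0 = {Sync, Store, Halt}, keep only states in Sat with some successor in Z. Z1 = {Sync, Halt}; fixed.
Sat(EG (EF (error ∧ full))) = {Sync, Halt}
|Sat(EG (EF (error ∧ full)))| = |{Sync, Halt}| = 2.

2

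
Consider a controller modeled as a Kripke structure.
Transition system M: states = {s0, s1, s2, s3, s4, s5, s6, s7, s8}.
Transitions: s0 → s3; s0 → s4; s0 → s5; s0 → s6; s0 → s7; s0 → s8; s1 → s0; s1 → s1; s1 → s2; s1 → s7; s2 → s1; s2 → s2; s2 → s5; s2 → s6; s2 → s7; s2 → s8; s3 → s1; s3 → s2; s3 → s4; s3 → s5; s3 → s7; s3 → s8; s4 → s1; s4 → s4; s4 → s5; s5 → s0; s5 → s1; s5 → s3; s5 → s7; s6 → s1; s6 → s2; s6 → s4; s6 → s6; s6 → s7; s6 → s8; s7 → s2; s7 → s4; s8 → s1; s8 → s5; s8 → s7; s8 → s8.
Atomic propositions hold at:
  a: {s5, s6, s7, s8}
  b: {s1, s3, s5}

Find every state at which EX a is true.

{s0, s1, s2, s3, s4, s5, s6, s8}

Sat(EX a) = {s : some successor in {s5, s6, s7, s8}} = {s0, s1, s2, s3, s4, s5, s6, s8}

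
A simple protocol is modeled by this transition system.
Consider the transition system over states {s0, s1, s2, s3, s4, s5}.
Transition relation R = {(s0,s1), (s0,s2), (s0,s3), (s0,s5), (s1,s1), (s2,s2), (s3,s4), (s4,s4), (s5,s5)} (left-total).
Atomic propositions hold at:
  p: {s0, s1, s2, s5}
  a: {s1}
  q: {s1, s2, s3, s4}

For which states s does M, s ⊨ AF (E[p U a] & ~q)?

E[p U a]: least fixpoint, start Z0 = Sat(a) = {s1}, add states in Sat(p) with some successor in Z. Z1 = {s0, s1}; fixed.
Sat(E[p U a]) = {s0, s1}
Sat(~q) = {s0, s5}
Sat(E[p U a] & ~q) = {s0}
AF (E[p U a] & ~q): least fixpoint, start Z0 = {s0}, add states with every successor in Z. Already a fixed point.
Sat(AF (E[p U a] & ~q)) = {s0}

{s0}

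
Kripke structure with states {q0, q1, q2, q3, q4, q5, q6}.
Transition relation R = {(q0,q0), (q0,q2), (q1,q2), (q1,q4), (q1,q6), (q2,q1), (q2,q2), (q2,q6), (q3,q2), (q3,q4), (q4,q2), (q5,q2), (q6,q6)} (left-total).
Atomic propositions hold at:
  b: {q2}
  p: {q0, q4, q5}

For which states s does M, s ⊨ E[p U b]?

E[p U b]: least fixpoint, start Z0 = Sat(b) = {q2}, add states in Sat(p) with some successor in Z. Z1 = {q0, q2, q4, q5}; fixed.
Sat(E[p U b]) = {q0, q2, q4, q5}

{q0, q2, q4, q5}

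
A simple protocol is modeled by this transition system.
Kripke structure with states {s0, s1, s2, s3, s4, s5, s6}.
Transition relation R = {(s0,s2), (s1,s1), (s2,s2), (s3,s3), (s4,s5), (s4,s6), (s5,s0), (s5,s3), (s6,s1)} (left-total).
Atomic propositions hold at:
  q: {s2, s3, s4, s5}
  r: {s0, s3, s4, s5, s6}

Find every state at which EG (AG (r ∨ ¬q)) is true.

Sat(¬q) = {s0, s1, s6}
Sat(r ∨ ¬q) = {s0, s1, s3, s4, s5, s6}
AG (r ∨ ¬q): greatest fixpoint, start Z0 = {s0, s1, s3, s4, s5, s6}, keep only states in Sat with every successor in Z. Z1 = {s1, s3, s4, s5, s6}; Z2 = {s1, s3, s4, s6}; Z3 = {s1, s3, s6}; fixed.
Sat(AG (r ∨ ¬q)) = {s1, s3, s6}
EG (AG (r ∨ ¬q)): greatest fixpoint, start Z0 = {s1, s3, s6}, keep only states in Sat with some successor in Z. Already a fixed point.
Sat(EG (AG (r ∨ ¬q))) = {s1, s3, s6}

{s1, s3, s6}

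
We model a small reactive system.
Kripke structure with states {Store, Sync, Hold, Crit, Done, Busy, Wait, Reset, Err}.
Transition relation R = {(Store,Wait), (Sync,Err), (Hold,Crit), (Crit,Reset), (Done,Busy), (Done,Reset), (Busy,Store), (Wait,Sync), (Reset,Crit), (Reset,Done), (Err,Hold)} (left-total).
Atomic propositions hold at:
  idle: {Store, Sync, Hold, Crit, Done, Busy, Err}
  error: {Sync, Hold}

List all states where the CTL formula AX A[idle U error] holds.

A[idle U error]: least fixpoint, start Z0 = Sat(error) = {Sync, Hold}, add states in Sat(idle) with every successor in Z. Z1 = {Sync, Hold, Err}; fixed.
Sat(A[idle U error]) = {Sync, Hold, Err}
Sat(AX A[idle U error]) = {s : every successor in {Sync, Hold, Err}} = {Sync, Wait, Err}

{Sync, Wait, Err}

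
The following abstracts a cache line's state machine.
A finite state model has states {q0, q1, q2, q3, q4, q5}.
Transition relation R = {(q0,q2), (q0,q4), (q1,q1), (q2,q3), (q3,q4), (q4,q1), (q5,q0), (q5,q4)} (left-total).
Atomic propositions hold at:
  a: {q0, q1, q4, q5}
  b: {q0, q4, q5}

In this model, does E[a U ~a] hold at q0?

Sat(~a) = {q2, q3}
E[a U ~a]: least fixpoint, start Z0 = Sat(~a) = {q2, q3}, add states in Sat(a) with some successor in Z. Z1 = {q0, q2, q3}; Z2 = {q0, q2, q3, q5}; fixed.
Sat(E[a U ~a]) = {q0, q2, q3, q5}
q0 ∈ Sat(E[a U ~a]) = {q0, q2, q3, q5}, so the formula holds at q0.

Yes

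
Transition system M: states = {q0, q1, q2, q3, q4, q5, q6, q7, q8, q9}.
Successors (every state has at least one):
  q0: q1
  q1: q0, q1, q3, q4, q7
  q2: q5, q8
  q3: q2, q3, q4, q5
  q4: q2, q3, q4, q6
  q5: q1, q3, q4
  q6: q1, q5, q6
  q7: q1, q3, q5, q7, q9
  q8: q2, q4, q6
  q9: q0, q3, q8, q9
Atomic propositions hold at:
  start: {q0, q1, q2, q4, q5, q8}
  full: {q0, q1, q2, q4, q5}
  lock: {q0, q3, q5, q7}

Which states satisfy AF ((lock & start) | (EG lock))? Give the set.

{q0, q3, q5, q7}

Sat(lock & start) = {q0, q5}
EG lock: greatest fixpoint, start Z0 = {q0, q3, q5, q7}, keep only states in Sat with some successor in Z. Z1 = {q3, q5, q7}; fixed.
Sat(EG lock) = {q3, q5, q7}
Sat((lock & start) | (EG lock)) = {q0, q3, q5, q7}
AF ((lock & start) | (EG lock)): least fixpoint, start Z0 = {q0, q3, q5, q7}, add states with every successor in Z. Already a fixed point.
Sat(AF ((lock & start) | (EG lock))) = {q0, q3, q5, q7}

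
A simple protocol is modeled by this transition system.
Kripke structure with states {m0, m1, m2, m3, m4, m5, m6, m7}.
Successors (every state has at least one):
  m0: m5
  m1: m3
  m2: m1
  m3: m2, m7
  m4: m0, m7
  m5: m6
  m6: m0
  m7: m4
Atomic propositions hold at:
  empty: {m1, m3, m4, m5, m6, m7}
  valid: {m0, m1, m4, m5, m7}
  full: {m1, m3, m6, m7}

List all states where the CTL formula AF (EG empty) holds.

EG empty: greatest fixpoint, start Z0 = {m1, m3, m4, m5, m6, m7}, keep only states in Sat with some successor in Z. Z1 = {m1, m3, m4, m5, m7}; Z2 = {m1, m3, m4, m7}; fixed.
Sat(EG empty) = {m1, m3, m4, m7}
AF (EG empty): least fixpoint, start Z0 = {m1, m3, m4, m7}, add states with every successor in Z. Z1 = {m1, m2, m3, m4, m7}; fixed.
Sat(AF (EG empty)) = {m1, m2, m3, m4, m7}

{m1, m2, m3, m4, m7}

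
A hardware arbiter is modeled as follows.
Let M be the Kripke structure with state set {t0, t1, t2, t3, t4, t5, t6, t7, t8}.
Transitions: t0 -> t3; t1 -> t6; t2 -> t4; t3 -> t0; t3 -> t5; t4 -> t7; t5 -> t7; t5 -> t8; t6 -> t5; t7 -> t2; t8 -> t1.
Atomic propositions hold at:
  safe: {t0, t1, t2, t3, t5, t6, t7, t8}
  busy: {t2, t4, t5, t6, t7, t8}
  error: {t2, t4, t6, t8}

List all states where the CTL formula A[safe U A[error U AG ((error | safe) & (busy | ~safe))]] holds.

{t2, t4, t7}

Sat(error | safe) = {t0, t1, t2, t3, t4, t5, t6, t7, t8}
Sat(~safe) = {t4}
Sat(busy | ~safe) = {t2, t4, t5, t6, t7, t8}
Sat((error | safe) & (busy | ~safe)) = {t2, t4, t5, t6, t7, t8}
AG ((error | safe) & (busy | ~safe)): greatest fixpoint, start Z0 = {t2, t4, t5, t6, t7, t8}, keep only states in Sat with every successor in Z. Z1 = {t2, t4, t5, t6, t7}; Z2 = {t2, t4, t6, t7}; Z3 = {t2, t4, t7}; fixed.
Sat(AG ((error | safe) & (busy | ~safe))) = {t2, t4, t7}
A[error U AG ((error | safe) & (busy | ~safe))]: least fixpoint, start Z0 = Sat(AG ((error | safe) & (busy | ~safe))) = {t2, t4, t7}, add states in Sat(error) with every successor in Z. Already a fixed point.
Sat(A[error U AG ((error | safe) & (busy | ~safe))]) = {t2, t4, t7}
A[safe U A[error U AG ((error | safe) & (busy | ~safe))]]: least fixpoint, start Z0 = Sat(A[error U AG ((error | safe) & (busy | ~safe))]) = {t2, t4, t7}, add states in Sat(safe) with every successor in Z. Already a fixed point.
Sat(A[safe U A[error U AG ((error | safe) & (busy | ~safe))]]) = {t2, t4, t7}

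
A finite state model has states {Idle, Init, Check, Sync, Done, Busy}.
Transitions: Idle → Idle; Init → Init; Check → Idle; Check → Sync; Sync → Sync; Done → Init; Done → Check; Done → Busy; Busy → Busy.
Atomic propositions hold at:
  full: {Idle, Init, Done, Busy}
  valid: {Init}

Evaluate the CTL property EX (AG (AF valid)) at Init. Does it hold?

AF valid: least fixpoint, start Z0 = {Init}, add states with every successor in Z. Already a fixed point.
Sat(AF valid) = {Init}
AG (AF valid): greatest fixpoint, start Z0 = {Init}, keep only states in Sat with every successor in Z. Already a fixed point.
Sat(AG (AF valid)) = {Init}
Sat(EX (AG (AF valid))) = {s : some successor in {Init}} = {Init, Done}
Init ∈ Sat(EX (AG (AF valid))) = {Init, Done}, so the formula holds at Init.

Yes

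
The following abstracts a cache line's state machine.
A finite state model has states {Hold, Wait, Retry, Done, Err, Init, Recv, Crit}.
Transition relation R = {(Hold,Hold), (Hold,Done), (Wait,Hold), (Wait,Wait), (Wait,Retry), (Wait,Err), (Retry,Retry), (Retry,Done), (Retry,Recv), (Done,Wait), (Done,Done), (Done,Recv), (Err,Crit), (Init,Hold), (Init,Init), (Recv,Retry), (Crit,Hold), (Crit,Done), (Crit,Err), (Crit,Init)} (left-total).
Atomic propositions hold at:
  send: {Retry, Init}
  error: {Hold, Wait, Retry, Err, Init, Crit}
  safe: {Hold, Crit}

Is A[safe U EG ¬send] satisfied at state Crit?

Yes

Sat(¬send) = {Hold, Wait, Done, Err, Recv, Crit}
EG ¬send: greatest fixpoint, start Z0 = {Hold, Wait, Done, Err, Recv, Crit}, keep only states in Sat with some successor in Z. Z1 = {Hold, Wait, Done, Err, Crit}; fixed.
Sat(EG ¬send) = {Hold, Wait, Done, Err, Crit}
A[safe U EG ¬send]: least fixpoint, start Z0 = Sat(EG ¬send) = {Hold, Wait, Done, Err, Crit}, add states in Sat(safe) with every successor in Z. Already a fixed point.
Sat(A[safe U EG ¬send]) = {Hold, Wait, Done, Err, Crit}
Crit ∈ Sat(A[safe U EG ¬send]) = {Hold, Wait, Done, Err, Crit}, so the formula holds at Crit.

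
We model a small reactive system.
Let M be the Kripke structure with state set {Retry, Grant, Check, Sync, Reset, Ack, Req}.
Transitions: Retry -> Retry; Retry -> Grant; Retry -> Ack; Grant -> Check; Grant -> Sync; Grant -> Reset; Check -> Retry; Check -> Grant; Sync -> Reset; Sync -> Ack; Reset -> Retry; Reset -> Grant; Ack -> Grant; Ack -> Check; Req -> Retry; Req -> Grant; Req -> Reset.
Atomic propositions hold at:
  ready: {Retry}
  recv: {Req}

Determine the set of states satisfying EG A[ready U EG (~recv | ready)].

{Retry, Grant, Check, Sync, Reset, Ack}

Sat(~recv) = {Retry, Grant, Check, Sync, Reset, Ack}
Sat(~recv | ready) = {Retry, Grant, Check, Sync, Reset, Ack}
EG (~recv | ready): greatest fixpoint, start Z0 = {Retry, Grant, Check, Sync, Reset, Ack}, keep only states in Sat with some successor in Z. Already a fixed point.
Sat(EG (~recv | ready)) = {Retry, Grant, Check, Sync, Reset, Ack}
A[ready U EG (~recv | ready)]: least fixpoint, start Z0 = Sat(EG (~recv | ready)) = {Retry, Grant, Check, Sync, Reset, Ack}, add states in Sat(ready) with every successor in Z. Already a fixed point.
Sat(A[ready U EG (~recv | ready)]) = {Retry, Grant, Check, Sync, Reset, Ack}
EG A[ready U EG (~recv | ready)]: greatest fixpoint, start Z0 = {Retry, Grant, Check, Sync, Reset, Ack}, keep only states in Sat with some successor in Z. Already a fixed point.
Sat(EG A[ready U EG (~recv | ready)]) = {Retry, Grant, Check, Sync, Reset, Ack}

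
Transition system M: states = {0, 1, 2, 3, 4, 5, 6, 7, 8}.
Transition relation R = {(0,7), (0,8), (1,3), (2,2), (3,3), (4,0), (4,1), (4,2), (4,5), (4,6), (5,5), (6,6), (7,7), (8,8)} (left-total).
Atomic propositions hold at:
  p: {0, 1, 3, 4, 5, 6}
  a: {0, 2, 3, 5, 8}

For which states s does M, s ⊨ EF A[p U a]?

A[p U a]: least fixpoint, start Z0 = Sat(a) = {0, 2, 3, 5, 8}, add states in Sat(p) with every successor in Z. Z1 = {0, 1, 2, 3, 5, 8}; fixed.
Sat(A[p U a]) = {0, 1, 2, 3, 5, 8}
EF A[p U a]: least fixpoint, start Z0 = {0, 1, 2, 3, 5, 8}, add states with some successor in Z. Z1 = {0, 1, 2, 3, 4, 5, 8}; fixed.
Sat(EF A[p U a]) = {0, 1, 2, 3, 4, 5, 8}

{0, 1, 2, 3, 4, 5, 8}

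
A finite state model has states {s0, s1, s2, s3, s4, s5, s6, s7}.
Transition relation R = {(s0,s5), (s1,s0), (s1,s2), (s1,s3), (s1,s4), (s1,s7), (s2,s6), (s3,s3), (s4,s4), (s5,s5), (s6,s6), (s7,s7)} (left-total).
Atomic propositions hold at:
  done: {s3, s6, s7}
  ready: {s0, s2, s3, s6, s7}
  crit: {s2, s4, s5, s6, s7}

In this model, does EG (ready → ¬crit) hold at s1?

Yes

Sat(¬crit) = {s0, s1, s3}
Sat(ready → ¬crit) = {s0, s1, s3, s4, s5}
EG (ready → ¬crit): greatest fixpoint, start Z0 = {s0, s1, s3, s4, s5}, keep only states in Sat with some successor in Z. Already a fixed point.
Sat(EG (ready → ¬crit)) = {s0, s1, s3, s4, s5}
s1 ∈ Sat(EG (ready → ¬crit)) = {s0, s1, s3, s4, s5}, so the formula holds at s1.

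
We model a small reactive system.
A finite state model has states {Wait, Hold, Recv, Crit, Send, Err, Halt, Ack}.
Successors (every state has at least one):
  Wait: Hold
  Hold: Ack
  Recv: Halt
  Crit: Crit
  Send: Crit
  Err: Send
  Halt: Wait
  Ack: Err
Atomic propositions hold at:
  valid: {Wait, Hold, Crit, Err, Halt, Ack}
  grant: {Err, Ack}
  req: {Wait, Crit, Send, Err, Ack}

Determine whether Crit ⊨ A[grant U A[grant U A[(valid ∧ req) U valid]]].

Yes

Sat(valid ∧ req) = {Wait, Crit, Err, Ack}
A[(valid ∧ req) U valid]: least fixpoint, start Z0 = Sat(valid) = {Wait, Hold, Crit, Err, Halt, Ack}, add states in Sat(valid ∧ req) with every successor in Z. Already a fixed point.
Sat(A[(valid ∧ req) U valid]) = {Wait, Hold, Crit, Err, Halt, Ack}
A[grant U A[(valid ∧ req) U valid]]: least fixpoint, start Z0 = Sat(A[(valid ∧ req) U valid]) = {Wait, Hold, Crit, Err, Halt, Ack}, add states in Sat(grant) with every successor in Z. Already a fixed point.
Sat(A[grant U A[(valid ∧ req) U valid]]) = {Wait, Hold, Crit, Err, Halt, Ack}
A[grant U A[grant U A[(valid ∧ req) U valid]]]: least fixpoint, start Z0 = Sat(A[grant U A[(valid ∧ req) U valid]]) = {Wait, Hold, Crit, Err, Halt, Ack}, add states in Sat(grant) with every successor in Z. Already a fixed point.
Sat(A[grant U A[grant U A[(valid ∧ req) U valid]]]) = {Wait, Hold, Crit, Err, Halt, Ack}
Crit ∈ Sat(A[grant U A[grant U A[(valid ∧ req) U valid]]]) = {Wait, Hold, Crit, Err, Halt, Ack}, so the formula holds at Crit.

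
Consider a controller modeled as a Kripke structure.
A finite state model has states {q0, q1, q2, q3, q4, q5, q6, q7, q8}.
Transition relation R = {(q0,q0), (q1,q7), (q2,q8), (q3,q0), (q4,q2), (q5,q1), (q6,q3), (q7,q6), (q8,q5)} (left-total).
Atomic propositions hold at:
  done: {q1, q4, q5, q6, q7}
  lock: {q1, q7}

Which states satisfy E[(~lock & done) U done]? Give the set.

Sat(~lock) = {q0, q2, q3, q4, q5, q6, q8}
Sat(~lock & done) = {q4, q5, q6}
E[(~lock & done) U done]: least fixpoint, start Z0 = Sat(done) = {q1, q4, q5, q6, q7}, add states in Sat(~lock & done) with some successor in Z. Already a fixed point.
Sat(E[(~lock & done) U done]) = {q1, q4, q5, q6, q7}

{q1, q4, q5, q6, q7}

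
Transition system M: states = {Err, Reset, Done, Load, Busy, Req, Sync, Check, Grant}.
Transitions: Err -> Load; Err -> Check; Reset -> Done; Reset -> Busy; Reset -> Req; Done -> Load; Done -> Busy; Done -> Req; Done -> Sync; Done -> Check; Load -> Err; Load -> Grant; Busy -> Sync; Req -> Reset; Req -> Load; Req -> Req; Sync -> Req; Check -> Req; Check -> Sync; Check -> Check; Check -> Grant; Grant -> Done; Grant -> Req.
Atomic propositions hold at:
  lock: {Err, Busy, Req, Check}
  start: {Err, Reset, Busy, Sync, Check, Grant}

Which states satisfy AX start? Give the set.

Sat(AX start) = {s : every successor in {Err, Reset, Busy, Sync, Check, Grant}} = {Load, Busy}

{Load, Busy}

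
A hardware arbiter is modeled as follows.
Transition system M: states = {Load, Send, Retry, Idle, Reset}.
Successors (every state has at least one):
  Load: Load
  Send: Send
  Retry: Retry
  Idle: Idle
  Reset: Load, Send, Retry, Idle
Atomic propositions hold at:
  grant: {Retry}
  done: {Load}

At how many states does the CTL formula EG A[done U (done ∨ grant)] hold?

Sat(done ∨ grant) = {Load, Retry}
A[done U (done ∨ grant)]: least fixpoint, start Z0 = Sat((done ∨ grant)) = {Load, Retry}, add states in Sat(done) with every successor in Z. Already a fixed point.
Sat(A[done U (done ∨ grant)]) = {Load, Retry}
EG A[done U (done ∨ grant)]: greatest fixpoint, start Z0 = {Load, Retry}, keep only states in Sat with some successor in Z. Already a fixed point.
Sat(EG A[done U (done ∨ grant)]) = {Load, Retry}
|Sat(EG A[done U (done ∨ grant)])| = |{Load, Retry}| = 2.

2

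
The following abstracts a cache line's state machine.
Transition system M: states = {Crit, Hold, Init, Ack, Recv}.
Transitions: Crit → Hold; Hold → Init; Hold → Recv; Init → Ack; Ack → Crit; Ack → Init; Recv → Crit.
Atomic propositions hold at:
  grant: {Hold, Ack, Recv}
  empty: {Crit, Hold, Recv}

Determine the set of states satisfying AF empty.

AF empty: least fixpoint, start Z0 = {Crit, Hold, Recv}, add states with every successor in Z. Already a fixed point.
Sat(AF empty) = {Crit, Hold, Recv}

{Crit, Hold, Recv}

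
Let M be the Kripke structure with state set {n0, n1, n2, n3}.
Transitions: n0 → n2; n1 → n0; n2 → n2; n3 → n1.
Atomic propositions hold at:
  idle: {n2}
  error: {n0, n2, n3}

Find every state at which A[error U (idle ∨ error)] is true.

{n0, n2, n3}

Sat(idle ∨ error) = {n0, n2, n3}
A[error U (idle ∨ error)]: least fixpoint, start Z0 = Sat((idle ∨ error)) = {n0, n2, n3}, add states in Sat(error) with every successor in Z. Already a fixed point.
Sat(A[error U (idle ∨ error)]) = {n0, n2, n3}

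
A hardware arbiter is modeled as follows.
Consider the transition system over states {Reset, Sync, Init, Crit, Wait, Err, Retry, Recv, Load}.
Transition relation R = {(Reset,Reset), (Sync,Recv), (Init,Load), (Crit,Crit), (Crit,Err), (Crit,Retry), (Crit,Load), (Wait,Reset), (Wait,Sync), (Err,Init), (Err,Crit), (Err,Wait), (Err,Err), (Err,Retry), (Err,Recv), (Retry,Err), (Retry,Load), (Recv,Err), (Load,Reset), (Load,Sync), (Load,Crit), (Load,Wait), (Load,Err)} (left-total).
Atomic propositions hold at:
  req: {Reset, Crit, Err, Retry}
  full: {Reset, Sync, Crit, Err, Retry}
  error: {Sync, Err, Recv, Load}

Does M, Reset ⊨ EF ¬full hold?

No

Sat(¬full) = {Init, Wait, Recv, Load}
EF ¬full: least fixpoint, start Z0 = {Init, Wait, Recv, Load}, add states with some successor in Z. Z1 = {Sync, Init, Crit, Wait, Err, Retry, Recv, Load}; fixed.
Sat(EF ¬full) = {Sync, Init, Crit, Wait, Err, Retry, Recv, Load}
Reset ∉ Sat(EF ¬full) = {Sync, Init, Crit, Wait, Err, Retry, Recv, Load}, so the formula does not hold at Reset.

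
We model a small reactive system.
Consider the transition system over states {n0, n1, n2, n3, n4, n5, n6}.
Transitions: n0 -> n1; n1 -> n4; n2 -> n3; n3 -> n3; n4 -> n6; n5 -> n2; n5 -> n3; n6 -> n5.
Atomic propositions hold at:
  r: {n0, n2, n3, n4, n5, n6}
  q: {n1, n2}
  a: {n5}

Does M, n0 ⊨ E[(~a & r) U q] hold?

Yes

Sat(~a) = {n0, n1, n2, n3, n4, n6}
Sat(~a & r) = {n0, n2, n3, n4, n6}
E[(~a & r) U q]: least fixpoint, start Z0 = Sat(q) = {n1, n2}, add states in Sat(~a & r) with some successor in Z. Z1 = {n0, n1, n2}; fixed.
Sat(E[(~a & r) U q]) = {n0, n1, n2}
n0 ∈ Sat(E[(~a & r) U q]) = {n0, n1, n2}, so the formula holds at n0.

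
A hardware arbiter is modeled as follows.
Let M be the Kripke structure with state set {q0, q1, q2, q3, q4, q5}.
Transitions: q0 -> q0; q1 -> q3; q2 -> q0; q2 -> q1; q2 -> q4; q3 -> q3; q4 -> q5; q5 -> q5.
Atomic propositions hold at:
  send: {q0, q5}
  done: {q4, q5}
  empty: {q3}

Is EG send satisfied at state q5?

EG send: greatest fixpoint, start Z0 = {q0, q5}, keep only states in Sat with some successor in Z. Already a fixed point.
Sat(EG send) = {q0, q5}
q5 ∈ Sat(EG send) = {q0, q5}, so the formula holds at q5.

Yes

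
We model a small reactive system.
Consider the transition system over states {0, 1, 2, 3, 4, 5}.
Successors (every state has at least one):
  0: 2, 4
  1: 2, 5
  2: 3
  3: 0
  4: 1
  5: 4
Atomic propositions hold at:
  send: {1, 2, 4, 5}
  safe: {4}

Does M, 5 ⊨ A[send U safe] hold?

Yes

A[send U safe]: least fixpoint, start Z0 = Sat(safe) = {4}, add states in Sat(send) with every successor in Z. Z1 = {4, 5}; fixed.
Sat(A[send U safe]) = {4, 5}
5 ∈ Sat(A[send U safe]) = {4, 5}, so the formula holds at 5.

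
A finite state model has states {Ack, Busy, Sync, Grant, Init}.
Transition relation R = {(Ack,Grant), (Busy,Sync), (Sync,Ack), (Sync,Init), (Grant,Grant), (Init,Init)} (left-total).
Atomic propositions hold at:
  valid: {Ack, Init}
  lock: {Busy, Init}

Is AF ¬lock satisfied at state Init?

Sat(¬lock) = {Ack, Sync, Grant}
AF ¬lock: least fixpoint, start Z0 = {Ack, Sync, Grant}, add states with every successor in Z. Z1 = {Ack, Busy, Sync, Grant}; fixed.
Sat(AF ¬lock) = {Ack, Busy, Sync, Grant}
Init ∉ Sat(AF ¬lock) = {Ack, Busy, Sync, Grant}, so the formula does not hold at Init.

No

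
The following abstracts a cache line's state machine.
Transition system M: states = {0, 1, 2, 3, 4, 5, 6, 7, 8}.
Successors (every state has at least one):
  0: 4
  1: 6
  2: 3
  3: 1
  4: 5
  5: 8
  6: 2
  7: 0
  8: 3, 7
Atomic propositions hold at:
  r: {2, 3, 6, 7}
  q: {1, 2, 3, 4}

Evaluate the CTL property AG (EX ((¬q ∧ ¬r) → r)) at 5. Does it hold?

Sat(¬q) = {0, 5, 6, 7, 8}
Sat(¬r) = {0, 1, 4, 5, 8}
Sat(¬q ∧ ¬r) = {0, 5, 8}
Sat((¬q ∧ ¬r) → r) = {1, 2, 3, 4, 6, 7}
Sat(EX ((¬q ∧ ¬r) → r)) = {s : some successor in {1, 2, 3, 4, 6, 7}} = {0, 1, 2, 3, 6, 8}
AG (EX ((¬q ∧ ¬r) → r)): greatest fixpoint, start Z0 = {0, 1, 2, 3, 6, 8}, keep only states in Sat with every successor in Z. Z1 = {1, 2, 3, 6}; fixed.
Sat(AG (EX ((¬q ∧ ¬r) → r))) = {1, 2, 3, 6}
5 ∉ Sat(AG (EX ((¬q ∧ ¬r) → r))) = {1, 2, 3, 6}, so the formula does not hold at 5.

No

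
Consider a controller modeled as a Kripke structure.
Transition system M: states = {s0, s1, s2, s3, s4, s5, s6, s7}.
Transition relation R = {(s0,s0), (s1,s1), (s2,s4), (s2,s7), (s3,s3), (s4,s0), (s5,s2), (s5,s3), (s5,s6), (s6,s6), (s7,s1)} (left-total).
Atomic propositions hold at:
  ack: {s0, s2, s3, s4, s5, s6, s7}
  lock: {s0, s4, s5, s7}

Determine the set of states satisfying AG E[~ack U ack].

{s0, s3, s4, s6}

Sat(~ack) = {s1}
E[~ack U ack]: least fixpoint, start Z0 = Sat(ack) = {s0, s2, s3, s4, s5, s6, s7}, add states in Sat(~ack) with some successor in Z. Already a fixed point.
Sat(E[~ack U ack]) = {s0, s2, s3, s4, s5, s6, s7}
AG E[~ack U ack]: greatest fixpoint, start Z0 = {s0, s2, s3, s4, s5, s6, s7}, keep only states in Sat with every successor in Z. Z1 = {s0, s2, s3, s4, s5, s6}; Z2 = {s0, s3, s4, s5, s6}; Z3 = {s0, s3, s4, s6}; fixed.
Sat(AG E[~ack U ack]) = {s0, s3, s4, s6}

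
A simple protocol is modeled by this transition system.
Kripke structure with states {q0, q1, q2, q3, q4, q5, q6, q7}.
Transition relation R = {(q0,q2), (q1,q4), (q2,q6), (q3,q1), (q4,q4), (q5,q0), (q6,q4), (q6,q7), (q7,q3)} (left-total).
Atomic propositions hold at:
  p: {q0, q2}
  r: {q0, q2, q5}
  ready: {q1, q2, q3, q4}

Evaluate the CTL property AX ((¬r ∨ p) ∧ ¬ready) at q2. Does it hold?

Yes

Sat(¬r) = {q1, q3, q4, q6, q7}
Sat(¬r ∨ p) = {q0, q1, q2, q3, q4, q6, q7}
Sat(¬ready) = {q0, q5, q6, q7}
Sat((¬r ∨ p) ∧ ¬ready) = {q0, q6, q7}
Sat(AX ((¬r ∨ p) ∧ ¬ready)) = {s : every successor in {q0, q6, q7}} = {q2, q5}
q2 ∈ Sat(AX ((¬r ∨ p) ∧ ¬ready)) = {q2, q5}, so the formula holds at q2.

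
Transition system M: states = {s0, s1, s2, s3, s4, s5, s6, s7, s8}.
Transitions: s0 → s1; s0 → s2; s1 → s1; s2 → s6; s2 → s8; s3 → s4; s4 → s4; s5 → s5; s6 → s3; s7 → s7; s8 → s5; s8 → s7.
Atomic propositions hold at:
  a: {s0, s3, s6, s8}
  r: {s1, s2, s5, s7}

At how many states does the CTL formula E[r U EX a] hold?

Sat(EX a) = {s : some successor in {s0, s3, s6, s8}} = {s2, s6}
E[r U EX a]: least fixpoint, start Z0 = Sat(EX a) = {s2, s6}, add states in Sat(r) with some successor in Z. Already a fixed point.
Sat(E[r U EX a]) = {s2, s6}
|Sat(E[r U EX a])| = |{s2, s6}| = 2.

2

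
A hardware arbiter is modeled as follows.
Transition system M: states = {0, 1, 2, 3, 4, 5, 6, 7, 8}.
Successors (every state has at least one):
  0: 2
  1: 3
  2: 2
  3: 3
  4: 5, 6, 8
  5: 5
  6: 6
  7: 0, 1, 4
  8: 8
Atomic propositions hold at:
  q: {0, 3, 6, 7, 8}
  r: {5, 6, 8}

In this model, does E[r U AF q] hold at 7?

Yes

AF q: least fixpoint, start Z0 = {0, 3, 6, 7, 8}, add states with every successor in Z. Z1 = {0, 1, 3, 6, 7, 8}; fixed.
Sat(AF q) = {0, 1, 3, 6, 7, 8}
E[r U AF q]: least fixpoint, start Z0 = Sat(AF q) = {0, 1, 3, 6, 7, 8}, add states in Sat(r) with some successor in Z. Already a fixed point.
Sat(E[r U AF q]) = {0, 1, 3, 6, 7, 8}
7 ∈ Sat(E[r U AF q]) = {0, 1, 3, 6, 7, 8}, so the formula holds at 7.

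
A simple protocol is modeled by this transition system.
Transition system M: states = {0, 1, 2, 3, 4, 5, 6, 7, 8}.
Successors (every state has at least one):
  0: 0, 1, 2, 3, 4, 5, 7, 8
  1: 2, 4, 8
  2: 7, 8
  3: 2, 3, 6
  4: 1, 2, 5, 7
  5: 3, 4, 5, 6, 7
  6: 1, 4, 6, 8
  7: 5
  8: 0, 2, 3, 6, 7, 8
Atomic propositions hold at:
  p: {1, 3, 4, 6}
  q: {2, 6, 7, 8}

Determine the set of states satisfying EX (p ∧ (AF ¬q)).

{0, 1, 3, 4, 5, 6, 8}

Sat(¬q) = {0, 1, 3, 4, 5}
AF ¬q: least fixpoint, start Z0 = {0, 1, 3, 4, 5}, add states with every successor in Z. Z1 = {0, 1, 3, 4, 5, 7}; fixed.
Sat(AF ¬q) = {0, 1, 3, 4, 5, 7}
Sat(p ∧ (AF ¬q)) = {1, 3, 4}
Sat(EX (p ∧ (AF ¬q))) = {s : some successor in {1, 3, 4}} = {0, 1, 3, 4, 5, 6, 8}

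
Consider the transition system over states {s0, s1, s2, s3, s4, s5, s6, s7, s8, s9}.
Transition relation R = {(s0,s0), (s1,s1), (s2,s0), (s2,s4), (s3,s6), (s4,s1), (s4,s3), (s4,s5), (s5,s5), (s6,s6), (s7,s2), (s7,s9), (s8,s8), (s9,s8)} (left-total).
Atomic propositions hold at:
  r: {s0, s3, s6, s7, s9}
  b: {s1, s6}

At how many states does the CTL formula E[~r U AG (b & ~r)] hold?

3

Sat(~r) = {s1, s2, s4, s5, s8}
Sat(b & ~r) = {s1}
AG (b & ~r): greatest fixpoint, start Z0 = {s1}, keep only states in Sat with every successor in Z. Already a fixed point.
Sat(AG (b & ~r)) = {s1}
E[~r U AG (b & ~r)]: least fixpoint, start Z0 = Sat(AG (b & ~r)) = {s1}, add states in Sat(~r) with some successor in Z. Z1 = {s1, s4}; Z2 = {s1, s2, s4}; fixed.
Sat(E[~r U AG (b & ~r)]) = {s1, s2, s4}
|Sat(E[~r U AG (b & ~r)])| = |{s1, s2, s4}| = 3.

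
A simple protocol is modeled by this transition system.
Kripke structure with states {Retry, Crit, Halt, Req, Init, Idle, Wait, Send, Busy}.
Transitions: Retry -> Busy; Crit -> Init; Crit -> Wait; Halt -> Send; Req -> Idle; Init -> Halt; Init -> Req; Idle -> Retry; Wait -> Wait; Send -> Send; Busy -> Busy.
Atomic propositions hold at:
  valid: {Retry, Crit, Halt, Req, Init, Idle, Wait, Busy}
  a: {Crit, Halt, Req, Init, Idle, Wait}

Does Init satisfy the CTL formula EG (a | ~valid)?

Sat(~valid) = {Send}
Sat(a | ~valid) = {Crit, Halt, Req, Init, Idle, Wait, Send}
EG (a | ~valid): greatest fixpoint, start Z0 = {Crit, Halt, Req, Init, Idle, Wait, Send}, keep only states in Sat with some successor in Z. Z1 = {Crit, Halt, Req, Init, Wait, Send}; Z2 = {Crit, Halt, Init, Wait, Send}; fixed.
Sat(EG (a | ~valid)) = {Crit, Halt, Init, Wait, Send}
Init ∈ Sat(EG (a | ~valid)) = {Crit, Halt, Init, Wait, Send}, so the formula holds at Init.

Yes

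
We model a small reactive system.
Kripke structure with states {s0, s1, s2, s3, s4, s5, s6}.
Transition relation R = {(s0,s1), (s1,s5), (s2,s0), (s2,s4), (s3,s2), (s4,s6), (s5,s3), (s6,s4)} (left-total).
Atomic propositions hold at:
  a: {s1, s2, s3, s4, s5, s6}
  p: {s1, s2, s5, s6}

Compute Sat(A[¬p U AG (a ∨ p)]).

{s4, s6}

Sat(¬p) = {s0, s3, s4}
Sat(a ∨ p) = {s1, s2, s3, s4, s5, s6}
AG (a ∨ p): greatest fixpoint, start Z0 = {s1, s2, s3, s4, s5, s6}, keep only states in Sat with every successor in Z. Z1 = {s1, s3, s4, s5, s6}; Z2 = {s1, s4, s5, s6}; Z3 = {s1, s4, s6}; Z4 = {s4, s6}; fixed.
Sat(AG (a ∨ p)) = {s4, s6}
A[¬p U AG (a ∨ p)]: least fixpoint, start Z0 = Sat(AG (a ∨ p)) = {s4, s6}, add states in Sat(¬p) with every successor in Z. Already a fixed point.
Sat(A[¬p U AG (a ∨ p)]) = {s4, s6}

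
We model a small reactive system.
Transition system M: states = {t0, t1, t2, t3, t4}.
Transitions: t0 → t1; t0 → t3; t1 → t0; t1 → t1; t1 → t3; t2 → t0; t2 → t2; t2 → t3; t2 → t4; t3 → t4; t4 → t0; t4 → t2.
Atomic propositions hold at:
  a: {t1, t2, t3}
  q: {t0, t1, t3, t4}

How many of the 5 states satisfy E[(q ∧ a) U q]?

Sat(q ∧ a) = {t1, t3}
E[(q ∧ a) U q]: least fixpoint, start Z0 = Sat(q) = {t0, t1, t3, t4}, add states in Sat(q ∧ a) with some successor in Z. Already a fixed point.
Sat(E[(q ∧ a) U q]) = {t0, t1, t3, t4}
|Sat(E[(q ∧ a) U q])| = |{t0, t1, t3, t4}| = 4.

4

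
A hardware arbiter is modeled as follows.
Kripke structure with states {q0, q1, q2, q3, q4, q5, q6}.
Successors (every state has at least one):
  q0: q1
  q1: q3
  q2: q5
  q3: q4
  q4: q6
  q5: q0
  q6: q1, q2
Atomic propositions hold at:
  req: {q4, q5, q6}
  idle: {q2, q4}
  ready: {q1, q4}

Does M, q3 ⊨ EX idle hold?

Sat(EX idle) = {s : some successor in {q2, q4}} = {q3, q6}
q3 ∈ Sat(EX idle) = {q3, q6}, so the formula holds at q3.

Yes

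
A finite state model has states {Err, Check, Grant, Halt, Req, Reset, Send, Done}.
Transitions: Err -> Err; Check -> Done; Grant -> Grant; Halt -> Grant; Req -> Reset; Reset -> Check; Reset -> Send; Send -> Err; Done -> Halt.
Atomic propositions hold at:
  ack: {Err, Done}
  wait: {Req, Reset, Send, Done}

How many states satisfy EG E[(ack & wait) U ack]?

1

Sat(ack & wait) = {Done}
E[(ack & wait) U ack]: least fixpoint, start Z0 = Sat(ack) = {Err, Done}, add states in Sat(ack & wait) with some successor in Z. Already a fixed point.
Sat(E[(ack & wait) U ack]) = {Err, Done}
EG E[(ack & wait) U ack]: greatest fixpoint, start Z0 = {Err, Done}, keep only states in Sat with some successor in Z. Z1 = {Err}; fixed.
Sat(EG E[(ack & wait) U ack]) = {Err}
|Sat(EG E[(ack & wait) U ack])| = |{Err}| = 1.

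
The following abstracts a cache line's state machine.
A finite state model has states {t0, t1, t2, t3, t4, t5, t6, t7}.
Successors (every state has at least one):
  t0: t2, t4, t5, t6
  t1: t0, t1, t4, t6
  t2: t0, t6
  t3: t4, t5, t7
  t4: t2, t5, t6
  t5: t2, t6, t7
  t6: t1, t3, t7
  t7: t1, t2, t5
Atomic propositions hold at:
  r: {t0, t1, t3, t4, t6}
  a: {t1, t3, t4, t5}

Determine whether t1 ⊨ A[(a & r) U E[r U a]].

Sat(a & r) = {t1, t3, t4}
E[r U a]: least fixpoint, start Z0 = Sat(a) = {t1, t3, t4, t5}, add states in Sat(r) with some successor in Z. Z1 = {t0, t1, t3, t4, t5, t6}; fixed.
Sat(E[r U a]) = {t0, t1, t3, t4, t5, t6}
A[(a & r) U E[r U a]]: least fixpoint, start Z0 = Sat(E[r U a]) = {t0, t1, t3, t4, t5, t6}, add states in Sat(a & r) with every successor in Z. Already a fixed point.
Sat(A[(a & r) U E[r U a]]) = {t0, t1, t3, t4, t5, t6}
t1 ∈ Sat(A[(a & r) U E[r U a]]) = {t0, t1, t3, t4, t5, t6}, so the formula holds at t1.

Yes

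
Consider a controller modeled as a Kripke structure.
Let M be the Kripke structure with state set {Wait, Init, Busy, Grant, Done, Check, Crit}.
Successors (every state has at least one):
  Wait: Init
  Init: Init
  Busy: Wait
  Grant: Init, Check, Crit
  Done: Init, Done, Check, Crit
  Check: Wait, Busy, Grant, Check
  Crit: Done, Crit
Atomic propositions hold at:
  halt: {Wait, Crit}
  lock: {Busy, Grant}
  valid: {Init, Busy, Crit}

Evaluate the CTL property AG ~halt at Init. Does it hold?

Sat(~halt) = {Init, Busy, Grant, Done, Check}
AG ~halt: greatest fixpoint, start Z0 = {Init, Busy, Grant, Done, Check}, keep only states in Sat with every successor in Z. Z1 = {Init}; fixed.
Sat(AG ~halt) = {Init}
Init ∈ Sat(AG ~halt) = {Init}, so the formula holds at Init.

Yes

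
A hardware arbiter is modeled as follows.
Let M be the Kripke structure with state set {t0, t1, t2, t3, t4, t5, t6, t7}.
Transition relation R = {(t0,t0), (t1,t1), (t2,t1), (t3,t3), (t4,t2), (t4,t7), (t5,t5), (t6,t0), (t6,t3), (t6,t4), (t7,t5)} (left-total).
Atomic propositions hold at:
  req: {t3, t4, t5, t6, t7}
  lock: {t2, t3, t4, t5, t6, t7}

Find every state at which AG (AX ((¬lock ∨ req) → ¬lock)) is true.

Sat(¬lock) = {t0, t1}
Sat(¬lock ∨ req) = {t0, t1, t3, t4, t5, t6, t7}
Sat((¬lock ∨ req) → ¬lock) = {t0, t1, t2}
Sat(AX ((¬lock ∨ req) → ¬lock)) = {s : every successor in {t0, t1, t2}} = {t0, t1, t2}
AG (AX ((¬lock ∨ req) → ¬lock)): greatest fixpoint, start Z0 = {t0, t1, t2}, keep only states in Sat with every successor in Z. Already a fixed point.
Sat(AG (AX ((¬lock ∨ req) → ¬lock))) = {t0, t1, t2}

{t0, t1, t2}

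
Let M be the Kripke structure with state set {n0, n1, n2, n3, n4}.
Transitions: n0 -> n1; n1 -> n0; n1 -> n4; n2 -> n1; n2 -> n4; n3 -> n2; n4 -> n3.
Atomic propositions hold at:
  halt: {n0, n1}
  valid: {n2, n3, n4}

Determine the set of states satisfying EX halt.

{n0, n1, n2}

Sat(EX halt) = {s : some successor in {n0, n1}} = {n0, n1, n2}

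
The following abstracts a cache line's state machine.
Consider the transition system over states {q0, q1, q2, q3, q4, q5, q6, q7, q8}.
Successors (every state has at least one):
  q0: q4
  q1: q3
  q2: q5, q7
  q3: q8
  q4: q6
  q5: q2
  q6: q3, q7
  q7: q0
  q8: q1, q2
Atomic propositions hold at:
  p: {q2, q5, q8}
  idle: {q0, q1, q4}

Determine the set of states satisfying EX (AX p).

{q1, q2, q6}

Sat(AX p) = {s : every successor in {q2, q5, q8}} = {q3, q5}
Sat(EX (AX p)) = {s : some successor in {q3, q5}} = {q1, q2, q6}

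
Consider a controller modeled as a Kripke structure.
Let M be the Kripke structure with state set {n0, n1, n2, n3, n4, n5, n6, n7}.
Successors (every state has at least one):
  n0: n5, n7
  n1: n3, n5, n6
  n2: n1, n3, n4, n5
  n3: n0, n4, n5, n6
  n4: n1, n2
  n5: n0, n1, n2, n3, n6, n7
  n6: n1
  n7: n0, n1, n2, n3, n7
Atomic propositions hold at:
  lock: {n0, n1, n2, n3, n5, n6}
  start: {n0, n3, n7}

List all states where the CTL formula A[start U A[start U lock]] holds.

A[start U lock]: least fixpoint, start Z0 = Sat(lock) = {n0, n1, n2, n3, n5, n6}, add states in Sat(start) with every successor in Z. Already a fixed point.
Sat(A[start U lock]) = {n0, n1, n2, n3, n5, n6}
A[start U A[start U lock]]: least fixpoint, start Z0 = Sat(A[start U lock]) = {n0, n1, n2, n3, n5, n6}, add states in Sat(start) with every successor in Z. Already a fixed point.
Sat(A[start U A[start U lock]]) = {n0, n1, n2, n3, n5, n6}

{n0, n1, n2, n3, n5, n6}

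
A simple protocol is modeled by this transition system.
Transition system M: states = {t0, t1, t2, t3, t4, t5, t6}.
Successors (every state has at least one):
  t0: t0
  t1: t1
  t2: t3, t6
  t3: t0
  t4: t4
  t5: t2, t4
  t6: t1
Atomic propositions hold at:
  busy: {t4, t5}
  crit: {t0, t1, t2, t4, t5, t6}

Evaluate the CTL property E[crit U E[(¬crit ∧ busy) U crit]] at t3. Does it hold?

No

Sat(¬crit) = {t3}
Sat(¬crit ∧ busy) = ∅
E[(¬crit ∧ busy) U crit]: least fixpoint, start Z0 = Sat(crit) = {t0, t1, t2, t4, t5, t6}, add states in Sat(¬crit ∧ busy) with some successor in Z. Already a fixed point.
Sat(E[(¬crit ∧ busy) U crit]) = {t0, t1, t2, t4, t5, t6}
E[crit U E[(¬crit ∧ busy) U crit]]: least fixpoint, start Z0 = Sat(E[(¬crit ∧ busy) U crit]) = {t0, t1, t2, t4, t5, t6}, add states in Sat(crit) with some successor in Z. Already a fixed point.
Sat(E[crit U E[(¬crit ∧ busy) U crit]]) = {t0, t1, t2, t4, t5, t6}
t3 ∉ Sat(E[crit U E[(¬crit ∧ busy) U crit]]) = {t0, t1, t2, t4, t5, t6}, so the formula does not hold at t3.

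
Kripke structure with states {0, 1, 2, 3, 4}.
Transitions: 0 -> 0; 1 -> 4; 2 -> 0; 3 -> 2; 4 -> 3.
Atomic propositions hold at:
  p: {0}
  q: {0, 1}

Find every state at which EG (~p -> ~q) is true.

Sat(~p) = {1, 2, 3, 4}
Sat(~q) = {2, 3, 4}
Sat(~p -> ~q) = {0, 2, 3, 4}
EG (~p -> ~q): greatest fixpoint, start Z0 = {0, 2, 3, 4}, keep only states in Sat with some successor in Z. Already a fixed point.
Sat(EG (~p -> ~q)) = {0, 2, 3, 4}

{0, 2, 3, 4}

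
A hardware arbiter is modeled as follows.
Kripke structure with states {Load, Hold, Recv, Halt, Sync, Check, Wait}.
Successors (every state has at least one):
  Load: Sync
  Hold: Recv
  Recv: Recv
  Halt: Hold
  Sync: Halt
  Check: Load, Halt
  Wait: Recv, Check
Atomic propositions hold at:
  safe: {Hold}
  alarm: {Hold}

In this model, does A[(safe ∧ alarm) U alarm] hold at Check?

No

Sat(safe ∧ alarm) = {Hold}
A[(safe ∧ alarm) U alarm]: least fixpoint, start Z0 = Sat(alarm) = {Hold}, add states in Sat(safe ∧ alarm) with every successor in Z. Already a fixed point.
Sat(A[(safe ∧ alarm) U alarm]) = {Hold}
Check ∉ Sat(A[(safe ∧ alarm) U alarm]) = {Hold}, so the formula does not hold at Check.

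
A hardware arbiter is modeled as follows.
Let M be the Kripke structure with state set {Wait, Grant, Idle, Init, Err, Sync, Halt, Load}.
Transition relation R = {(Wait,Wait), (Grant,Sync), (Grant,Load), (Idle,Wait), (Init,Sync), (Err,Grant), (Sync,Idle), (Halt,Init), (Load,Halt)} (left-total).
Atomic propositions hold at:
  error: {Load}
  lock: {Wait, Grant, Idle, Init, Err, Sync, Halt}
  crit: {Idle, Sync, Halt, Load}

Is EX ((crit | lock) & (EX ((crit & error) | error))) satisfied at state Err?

Yes

Sat(crit | lock) = {Wait, Grant, Idle, Init, Err, Sync, Halt, Load}
Sat(crit & error) = {Load}
Sat((crit & error) | error) = {Load}
Sat(EX ((crit & error) | error)) = {s : some successor in {Load}} = {Grant}
Sat((crit | lock) & (EX ((crit & error) | error))) = {Grant}
Sat(EX ((crit | lock) & (EX ((crit & error) | error)))) = {s : some successor in {Grant}} = {Err}
Err ∈ Sat(EX ((crit | lock) & (EX ((crit & error) | error)))) = {Err}, so the formula holds at Err.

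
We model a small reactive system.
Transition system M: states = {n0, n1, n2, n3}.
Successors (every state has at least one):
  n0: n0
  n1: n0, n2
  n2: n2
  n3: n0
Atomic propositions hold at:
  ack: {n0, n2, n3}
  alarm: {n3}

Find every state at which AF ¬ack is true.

{n1}

Sat(¬ack) = {n1}
AF ¬ack: least fixpoint, start Z0 = {n1}, add states with every successor in Z. Already a fixed point.
Sat(AF ¬ack) = {n1}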